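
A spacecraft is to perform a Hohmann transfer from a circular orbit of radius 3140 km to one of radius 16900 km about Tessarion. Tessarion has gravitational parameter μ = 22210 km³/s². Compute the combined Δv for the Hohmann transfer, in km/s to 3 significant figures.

Δv = 1.30 km/s

Transfer-ellipse semi-major axis a_t = (r₁ + r₂)/2 = (3140 + 16900)/2 = 10020 km.
Circular speed at r₁: v₁ = √(μ/r₁) = √(22210/3140) = 2.6596 km/s.
On the transfer ellipse at r₁, vis-viva equation gives v_p = √[μ(2/r₁ − 1/a_t)] = 3.4540 km/s.
First burn Δv₁ = |v_p − v₁| = 0.7944 km/s.
Circular speed at r₂: v₂ = √(μ/r₂) = 1.14639 km/s.
Transfer-orbit speed at r₂: v_a = √[μ(2/r₂ − 1/a_t)] = 0.641744 km/s.
Second burn Δv₂ = |v₂ − v_a| = 0.5046 km/s.
Δv = Δv₁ + Δv₂ = 0.7944 + 0.5046 = 1.299 km/s.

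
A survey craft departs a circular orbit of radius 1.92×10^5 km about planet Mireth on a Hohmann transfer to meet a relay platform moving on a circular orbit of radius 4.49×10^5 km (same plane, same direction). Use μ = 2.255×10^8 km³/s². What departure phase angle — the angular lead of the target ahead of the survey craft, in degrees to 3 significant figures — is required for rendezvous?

The Hohmann ellipse has a_t = (r₁ + r₂)/2 = 3.205×10^5 km.
Transfer time t = π√(a_t³/μ) = 37960 s.
Target angular speed ω₂ = √(μ/r₂³) = 4.991×10^-5 rad/s.
Angle swept by the target during transfer: ω₂·t = 1.895 rad = 108.6°.
Arrival is 180° from departure on the ellipse, so φ = 180° − 108.6° = 71.4°.

φ = 71.4°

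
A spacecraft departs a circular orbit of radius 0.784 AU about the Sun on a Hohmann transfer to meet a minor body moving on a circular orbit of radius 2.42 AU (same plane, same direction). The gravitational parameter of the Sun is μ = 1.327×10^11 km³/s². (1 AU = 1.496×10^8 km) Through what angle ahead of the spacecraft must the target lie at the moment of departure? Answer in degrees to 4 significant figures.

φ = 83.05°

In km: r₁ = 0.784 × 1.496×10^8 = 1.172864×10^8 km; r₂ = 2.42 × 1.496×10^8 = 3.62032×10^8 km.
The Hohmann ellipse has a_t = (r₁ + r₂)/2 = 2.396592×10^8 km.
The half-period of the transfer ellipse is t = π√(a_t³/μ) = 3.1997×10^7 s.
The target's mean motion on its circular orbit is ω₂ = √(μ/r₂³) = 5.2883×10^-8 rad/s.
Angle swept by the target during transfer: ω₂·t = 1.6921 rad = 96.95°.
The spacecraft traverses 180° on the transfer ellipse, so the target must lead by 180° − 96.95° = 83.05°.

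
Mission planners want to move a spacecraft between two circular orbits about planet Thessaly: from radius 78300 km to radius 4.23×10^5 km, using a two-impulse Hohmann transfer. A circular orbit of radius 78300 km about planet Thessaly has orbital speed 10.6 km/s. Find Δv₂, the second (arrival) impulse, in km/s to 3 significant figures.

From the circular-orbit relation v² = μ/r at r = 78300 km: μ = v²r = (10.6)² × 78300 = 8.79779×10^6 km³/s².
Semi-major axis of the transfer orbit: a_t = (78300 + 4.230×10^5)/2 = 2.5065×10^5 km.
Circular speed at r = 4.230×10^5 km: v_c = √(μ/r) = 4.561 km/s.
Vis-viva on the transfer ellipse at r = 4.230×10^5 km gives v_t = √[μ(2/r − 1/a_t)] = 2.549 km/s.
Δv₂ = |v_t − v_c| = |2.549 − 4.561| = 2.012 km/s.

Δv₂ = 2.01 km/s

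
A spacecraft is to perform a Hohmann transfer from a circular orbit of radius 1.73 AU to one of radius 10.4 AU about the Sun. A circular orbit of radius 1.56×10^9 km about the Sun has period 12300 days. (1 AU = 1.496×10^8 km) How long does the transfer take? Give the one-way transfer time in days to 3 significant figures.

t = 2730 days

From Kepler's third law T² = 4π²r³/μ at r = 1.56×10^9 km, T = 12300 days = 12300 × 86400 s = 1.06272×10^9 s: μ = 4π²r³/T² = 1.32708×10^11 km³/s².
In km: r₁ = 1.73 × 1.496×10^8 = 2.58808×10^8 km; r₂ = 10.4 × 1.496×10^8 = 1.55584×10^9 km.
The Hohmann ellipse has a_t = (r₁ + r₂)/2 = 9.07324×10^8 km.
Half the transfer-orbit period gives t = π√(a_t³/μ) = 2.357×10^8 s.
Converting: 2.357×10^8 s ÷ 86400 s/day = 2730 days.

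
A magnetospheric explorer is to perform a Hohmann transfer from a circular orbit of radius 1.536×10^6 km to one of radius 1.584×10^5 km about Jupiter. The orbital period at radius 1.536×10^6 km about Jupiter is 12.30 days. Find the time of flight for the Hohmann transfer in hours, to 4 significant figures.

From Kepler's third law T² = 4π²r³/μ at r = 1.536×10^6 km, T = 12.30 days = 12.30 × 86400 s = 1.06272×10^6 s: μ = 4π²r³/T² = 1.26676×10^8 km³/s².
Transfer-ellipse semi-major axis a_t = (r₁ + r₂)/2 = (1.536×10^6 + 1.584×10^5)/2 = 8.472×10^5 km.
By Kepler's third law the transfer-orbit period is T = 2π√(a_t³/μ), so t = T/2 = 2.1766×10^5 s.
Converting: 2.1766×10^5 s ÷ 3600 s/hour = 60.46 hours.

t = 60.46 hours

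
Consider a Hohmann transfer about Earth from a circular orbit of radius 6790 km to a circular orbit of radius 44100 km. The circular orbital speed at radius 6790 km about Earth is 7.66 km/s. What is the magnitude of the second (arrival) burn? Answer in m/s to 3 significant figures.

Δv₂ = 1450 m/s

From the circular-orbit relation v² = μ/r at r = 6790 km: μ = v²r = (7.66)² × 6790 = 3.98407×10^5 km³/s².
Transfer-ellipse semi-major axis a_t = (r₁ + r₂)/2 = (6790 + 44100)/2 = 25445 km.
On the circular orbit at r = 44100 km, v_c = √(μ/r) = 3.006 km/s.
Transfer-orbit speed at the same r (vis-viva, a = a_t): v_t = √[μ(2/r − 1/a_t)] = 1.553 km/s.
Δv₂ = |v_t − v_c| = |1.553 − 3.006| = 1.453 km/s.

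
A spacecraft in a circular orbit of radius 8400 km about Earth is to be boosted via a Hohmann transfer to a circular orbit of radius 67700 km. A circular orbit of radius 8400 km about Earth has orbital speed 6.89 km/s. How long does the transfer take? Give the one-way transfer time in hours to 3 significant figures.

t = 10.3 hours

From the circular-orbit relation v² = μ/r at r = 8400 km: μ = v²r = (6.89)² × 8400 = 3.98766×10^5 km³/s².
Transfer-ellipse semi-major axis a_t = (r₁ + r₂)/2 = (8400 + 67700)/2 = 38050 km.
By Kepler's third law the transfer-orbit period is T = 2π√(a_t³/μ), so t = T/2 = 36930 s.
Converting: 36930 s ÷ 3600 s/hour = 10.3 hours.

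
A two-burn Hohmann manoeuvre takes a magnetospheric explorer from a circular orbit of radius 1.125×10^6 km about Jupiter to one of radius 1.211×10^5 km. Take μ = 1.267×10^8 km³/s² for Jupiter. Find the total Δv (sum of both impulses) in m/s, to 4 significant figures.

The Hohmann ellipse has a_t = (r₁ + r₂)/2 = 6.2305×10^5 km.
At r₁ the circular-orbit speed is v₁ = √(μ/r₁) = 10.6124 km/s.
On the transfer ellipse at r₁, vis-viva equation gives v_a = √[μ(2/r₁ − 1/a_t)] = 4.67867 km/s.
First burn Δv₁ = |v_a − v₁| = 5.934 km/s.
Circular speed at r₂: v₂ = √(μ/r₂) = 32.346 km/s.
Transfer-orbit speed at r₂: v_p = √[μ(2/r₂ − 1/a_t)] = 43.464 km/s.
Second burn Δv₂ = |v₂ − v_p| = 11.12 km/s.
Δv = Δv₁ + Δv₂ = 5.934 + 11.12 = 17.05 km/s.

Δv = 17050 m/s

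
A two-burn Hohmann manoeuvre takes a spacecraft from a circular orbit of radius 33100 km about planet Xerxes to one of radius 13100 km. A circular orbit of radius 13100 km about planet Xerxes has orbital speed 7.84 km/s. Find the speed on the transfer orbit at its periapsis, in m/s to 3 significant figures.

From the circular-orbit relation v² = μ/r at r = 13100 km: μ = v²r = (7.84)² × 13100 = 8.05199×10^5 km³/s².
Transfer-ellipse semi-major axis a_t = (r₁ + r₂)/2 = (33100 + 13100)/2 = 23100 km.
At periapsis, r = 13100 km.
Vis-viva: v = √[μ(2/r − 1/a_t)] = √[8.05199×10^5 × (2/13100 − 1/23100)] = 9.385 km/s.

v = 9380 m/s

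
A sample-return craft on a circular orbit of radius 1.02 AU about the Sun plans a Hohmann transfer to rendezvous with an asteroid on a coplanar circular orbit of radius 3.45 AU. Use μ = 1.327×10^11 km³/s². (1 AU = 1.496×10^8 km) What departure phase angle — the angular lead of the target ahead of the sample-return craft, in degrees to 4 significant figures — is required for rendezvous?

In km: r₁ = 1.02 × 1.496×10^8 = 1.52592×10^8 km; r₂ = 3.45 × 1.496×10^8 = 5.1612×10^8 km.
Transfer-ellipse semi-major axis a_t = (r₁ + r₂)/2 = (1.52592×10^8 + 5.1612×10^8)/2 = 3.34356×10^8 km.
Transfer time t = π√(a_t³/μ) = 5.2726×10^7 s.
Target angular speed ω₂ = √(μ/r₂³) = 3.1068×10^-8 rad/s.
Angle swept by the target during transfer: ω₂·t = 1.6381 rad = 93.86°.
The sample-return craft traverses 180° on the transfer ellipse, so the target must lead by 180° − 93.86° = 86.14°.

φ = 86.14°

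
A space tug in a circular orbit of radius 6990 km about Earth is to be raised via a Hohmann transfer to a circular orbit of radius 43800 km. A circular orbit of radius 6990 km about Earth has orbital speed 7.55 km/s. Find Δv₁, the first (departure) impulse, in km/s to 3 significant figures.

From the circular-orbit relation v² = μ/r at r = 6990 km: μ = v²r = (7.55)² × 6990 = 3.98447×10^5 km³/s².
Semi-major axis of the transfer orbit: a_t = (6990 + 43800)/2 = 25395 km.
Circular speed at r = 6990 km: v_c = √(μ/r) = 7.550 km/s.
Vis-viva on the transfer ellipse at r = 6990 km gives v_t = √[μ(2/r − 1/a_t)] = 9.915 km/s.
Δv₁ = |v_t − v_c| = |9.915 − 7.550| = 2.365 km/s.

Δv₁ = 2.37 km/s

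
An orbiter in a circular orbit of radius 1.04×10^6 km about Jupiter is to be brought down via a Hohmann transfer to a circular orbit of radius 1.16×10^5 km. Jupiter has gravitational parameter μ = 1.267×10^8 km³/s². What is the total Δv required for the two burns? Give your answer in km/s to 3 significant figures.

Δv = 17.4 km/s

The Hohmann ellipse has a_t = (r₁ + r₂)/2 = 5.780×10^5 km.
At r₁ the circular-orbit speed is v₁ = √(μ/r₁) = 11.03752 km/s.
Transfer-orbit speed at r₁ (vis-viva): v_a = √[μ(2/r₁ − 1/a_t)] = 4.944663 km/s.
First burn Δv₁ = |v_a − v₁| = 6.09286 km/s.
At r₂, v₂ = √(μ/r₂) = 33.0491 km/s.
Transfer-orbit speed at r₂: v_p = √[μ(2/r₂ − 1/a_t)] = 44.3315 km/s.
Second burn Δv₂ = |v₂ − v_p| = 11.2824 km/s.
Total Δv = Δv₁ + Δv₂ = 17.38 km/s.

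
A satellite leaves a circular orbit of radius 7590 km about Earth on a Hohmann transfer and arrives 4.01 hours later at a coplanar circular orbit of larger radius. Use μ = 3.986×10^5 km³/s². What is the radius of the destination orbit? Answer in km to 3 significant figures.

r₂ = 33100 km

Transfer time t = 4.01 hours = 14436 s, and t = π√(a_t³/μ).
So a_t = (μ t²/π²)^(1/3) = (3.986×10^5 × (14436)² / π²)^(1/3) = 20341 km.
Since a_t = (r₁ + r₂)/2, r₂ = 2a_t − r₁ = 2×20341 − 7590 = 33092 km.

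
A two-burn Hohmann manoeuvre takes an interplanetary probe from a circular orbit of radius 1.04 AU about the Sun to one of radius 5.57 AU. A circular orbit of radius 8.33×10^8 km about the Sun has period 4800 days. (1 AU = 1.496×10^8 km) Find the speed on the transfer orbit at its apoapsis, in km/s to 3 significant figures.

v = 7.08 km/s

From Kepler's third law T² = 4π²r³/μ at r = 8.33×10^8 km, T = 4800 days = 4800 × 86400 s = 4.1472×10^8 s: μ = 4π²r³/T² = 1.32674×10^11 km³/s².
In km: r₁ = 1.04 × 1.496×10^8 = 1.55584×10^8 km; r₂ = 5.57 × 1.496×10^8 = 8.33272×10^8 km.
The Hohmann ellipse has a_t = (r₁ + r₂)/2 = 4.94428×10^8 km.
At apoapsis, r = 8.33272×10^8 km.
From the vis-viva equation, v = √[μ(2/r − 1/a_t)] = 7.078 km/s.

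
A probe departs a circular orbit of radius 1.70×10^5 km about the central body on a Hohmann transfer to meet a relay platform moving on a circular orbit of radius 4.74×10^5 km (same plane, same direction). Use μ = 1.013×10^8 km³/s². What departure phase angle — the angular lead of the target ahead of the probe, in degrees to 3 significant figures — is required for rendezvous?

Transfer-ellipse semi-major axis a_t = (r₁ + r₂)/2 = (1.700×10^5 + 4.740×10^5)/2 = 3.220×10^5 km.
Transfer time t = π√(a_t³/μ) = 57030 s.
The target's mean motion on its circular orbit is ω₂ = √(μ/r₂³) = 3.084×10^-5 rad/s.
Angle swept by the target during transfer: ω₂·t = 1.759 rad = 100.8°.
The probe traverses 180° on the transfer ellipse, so the target must lead by 180° − 100.8° = 79.2°.

φ = 79.2°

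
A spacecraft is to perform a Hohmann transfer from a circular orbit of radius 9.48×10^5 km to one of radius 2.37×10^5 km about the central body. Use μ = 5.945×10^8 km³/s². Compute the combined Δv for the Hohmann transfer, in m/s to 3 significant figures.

Semi-major axis of the transfer orbit: a_t = (9.480×10^5 + 2.370×10^5)/2 = 5.925×10^5 km.
At r₁ the circular-orbit speed is v₁ = √(μ/r₁) = 25.042 km/s.
On the transfer ellipse at r₁, v² = μ(2/r − 1/a) gives v_a = √[μ(2/r₁ − 1/a_t)] = 15.838 km/s.
First burn Δv₁ = |v_a − v₁| = 9.204 km/s.
Circular speed at r₂: v₂ = √(μ/r₂) = 50.08 km/s.
Transfer-orbit speed at r₂: v_p = √[μ(2/r₂ − 1/a_t)] = 63.35 km/s.
Second burn Δv₂ = |v₂ − v_p| = 13.27 km/s.
Total Δv = Δv₁ + Δv₂ = 22.47 km/s.

Δv = 22500 m/s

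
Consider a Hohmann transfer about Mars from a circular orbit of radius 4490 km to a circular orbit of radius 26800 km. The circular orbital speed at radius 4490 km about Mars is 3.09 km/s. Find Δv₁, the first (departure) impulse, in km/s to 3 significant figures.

From the circular-orbit relation v² = μ/r at r = 4490 km: μ = v²r = (3.09)² × 4490 = 42871.0 km³/s².
Semi-major axis of the transfer orbit: a_t = (4490 + 26800)/2 = 15645 km.
Circular speed at r = 4490 km: v_c = √(μ/r) = 3.0900 km/s.
Vis-viva on the transfer ellipse at r = 4490 km gives v_t = √[μ(2/r − 1/a_t)] = 4.0443 km/s.
Δv₁ = |v_t − v_c| = |4.0443 − 3.0900| = 0.9543 km/s.

Δv₁ = 0.954 km/s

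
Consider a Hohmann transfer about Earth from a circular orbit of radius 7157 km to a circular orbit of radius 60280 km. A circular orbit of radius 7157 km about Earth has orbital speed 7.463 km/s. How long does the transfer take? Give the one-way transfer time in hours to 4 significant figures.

t = 8.558 hours

From the circular-orbit relation v² = μ/r at r = 7157 km: μ = v²r = (7.463)² × 7157 = 3.98619×10^5 km³/s².
The Hohmann ellipse has a_t = (r₁ + r₂)/2 = 33718.5 km.
Transfer time t = π√(a_t³/μ) = π√((33718.5)³ / 3.98619×10^5) = 30810 s.
Converting: 30810 s ÷ 3600 s/hour = 8.558 hours.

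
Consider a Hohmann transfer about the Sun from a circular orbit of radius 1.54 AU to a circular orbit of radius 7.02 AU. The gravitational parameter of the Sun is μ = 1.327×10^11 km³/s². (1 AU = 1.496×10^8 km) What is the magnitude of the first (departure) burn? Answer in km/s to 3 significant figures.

Δv₁ = 6.74 km/s

In km: r₁ = 1.54 × 1.496×10^8 = 2.30384×10^8 km; r₂ = 7.02 × 1.496×10^8 = 1.050192×10^9 km.
Semi-major axis of the transfer orbit: a_t = (2.30384×10^8 + 1.050192×10^9)/2 = 6.40288×10^8 km.
Circular speed at r = 2.30384×10^8 km: v_c = √(μ/r) = 24.000 km/s.
Transfer-orbit speed at the same r (vis-viva, a = a_t): v_t = √[μ(2/r − 1/a_t)] = 30.737 km/s.
Δv₁ = |v_t − v_c| = |30.737 − 24.000| = 6.737 km/s.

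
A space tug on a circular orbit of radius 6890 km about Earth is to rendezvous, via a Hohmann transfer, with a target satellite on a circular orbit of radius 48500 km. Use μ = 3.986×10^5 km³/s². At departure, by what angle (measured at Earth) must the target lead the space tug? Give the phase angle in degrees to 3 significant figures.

The Hohmann ellipse has a_t = (r₁ + r₂)/2 = 27695 km.
Transfer time t = π√(a_t³/μ) = 22934 s.
The target's mean motion on its circular orbit is ω₂ = √(μ/r₂³) = 5.9109×10^-5 rad/s.
Angle swept by the target during transfer: ω₂·t = 1.3556 rad = 77.67°.
The space tug traverses 180° on the transfer ellipse, so the target must lead by 180° − 77.67° = 102°.

φ = 102°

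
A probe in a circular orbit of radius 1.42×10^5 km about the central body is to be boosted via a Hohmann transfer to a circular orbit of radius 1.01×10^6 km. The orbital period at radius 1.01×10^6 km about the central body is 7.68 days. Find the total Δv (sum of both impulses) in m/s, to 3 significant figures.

From Kepler's third law T² = 4π²r³/μ at r = 1.01×10^6 km, T = 7.68 days = 7.68 × 86400 s = 6.63552×10^5 s: μ = 4π²r³/T² = 9.23791×10^7 km³/s².
The Hohmann ellipse has a_t = (r₁ + r₂)/2 = 5.760×10^5 km.
Circular speed at r₁: v₁ = √(μ/r₁) = √(9.23791×10^7/1.420×10^5) = 25.506 km/s.
Transfer-orbit speed at r₁ (v² = μ(2/r − 1/a)): v_p = √[μ(2/r₁ − 1/a_t)] = 33.775 km/s.
First burn Δv₁ = |v_p − v₁| = 8.269 km/s.
Circular speed at r₂: v₂ = √(μ/r₂) = 9.564 km/s.
Transfer-orbit speed at r₂: v_a = √[μ(2/r₂ − 1/a_t)] = 4.749 km/s.
Second burn Δv₂ = |v₂ − v_a| = 4.815 km/s.
Total Δv = Δv₁ + Δv₂ = 13.08 km/s.

Δv = 13100 m/s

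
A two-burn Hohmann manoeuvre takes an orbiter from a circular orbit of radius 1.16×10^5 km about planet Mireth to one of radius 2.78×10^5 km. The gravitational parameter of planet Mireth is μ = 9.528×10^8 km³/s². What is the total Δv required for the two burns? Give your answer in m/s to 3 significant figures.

Δv = 30700 m/s

Semi-major axis of the transfer orbit: a_t = (1.160×10^5 + 2.780×10^5)/2 = 1.970×10^5 km.
Circular speed at r₁: v₁ = √(μ/r₁) = √(9.528×10^8/1.160×10^5) = 90.630 km/s.
On the transfer ellipse at r₁, vis-viva gives v_p = √[μ(2/r₁ − 1/a_t)] = 107.66 km/s.
First burn Δv₁ = |v_p − v₁| = 17.03 km/s.
Circular speed at r₂: v₂ = √(μ/r₂) = 58.54 km/s.
Transfer-orbit speed at r₂: v_a = √[μ(2/r₂ − 1/a_t)] = 44.92 km/s.
Second burn Δv₂ = |v₂ − v_a| = 13.62 km/s.
Δv = Δv₁ + Δv₂ = 17.03 + 13.62 = 30.65 km/s.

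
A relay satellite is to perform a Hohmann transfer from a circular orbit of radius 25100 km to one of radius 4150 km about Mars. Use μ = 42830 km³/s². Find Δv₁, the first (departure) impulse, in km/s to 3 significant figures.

The Hohmann ellipse has a_t = (r₁ + r₂)/2 = 14625 km.
Circular speed at r = 25100 km: v_c = √(μ/r) = 1.30628 km/s.
Transfer-orbit speed at the same r (vis-viva, a = a_t): v_t = √[μ(2/r − 1/a_t)] = 0.695846 km/s.
Δv₁ = |v_t − v_c| = |0.695846 − 1.30628| = 0.6104 km/s.

Δv₁ = 0.610 km/s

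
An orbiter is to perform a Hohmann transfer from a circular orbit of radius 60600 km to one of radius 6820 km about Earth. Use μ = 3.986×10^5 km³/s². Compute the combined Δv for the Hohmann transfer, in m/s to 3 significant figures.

Δv = 4020 m/s

Semi-major axis of the transfer orbit: a_t = (60600 + 6820)/2 = 33710 km.
Circular speed at r₁: v₁ = √(μ/r₁) = √(3.986×10^5/60600) = 2.565 km/s.
Transfer-orbit speed at r₁ (vis-viva equation): v_a = √[μ(2/r₁ − 1/a_t)] = 1.154 km/s.
First burn Δv₁ = |v_a − v₁| = 1.411 km/s.
Circular speed at r₂: v₂ = √(μ/r₂) = 7.645 km/s.
Transfer-orbit speed at r₂: v_p = √[μ(2/r₂ − 1/a_t)] = 10.25 km/s.
Second burn Δv₂ = |v₂ − v_p| = 2.605 km/s.
Δv = Δv₁ + Δv₂ = 1.411 + 2.605 = 4.016 km/s.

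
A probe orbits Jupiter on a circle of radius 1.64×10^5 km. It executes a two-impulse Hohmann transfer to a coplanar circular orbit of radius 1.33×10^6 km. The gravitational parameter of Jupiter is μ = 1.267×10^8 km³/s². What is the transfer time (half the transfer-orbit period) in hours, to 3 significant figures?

Semi-major axis of the transfer orbit: a_t = (1.640×10^5 + 1.330×10^6)/2 = 7.470×10^5 km.
Transfer time t = π√(a_t³/μ) = π√((7.470×10^5)³ / 1.267×10^8) = 1.802×10^5 s.
Converting: 1.802×10^5 s ÷ 3600 s/hour = 50.1 hours.

t = 50.1 hours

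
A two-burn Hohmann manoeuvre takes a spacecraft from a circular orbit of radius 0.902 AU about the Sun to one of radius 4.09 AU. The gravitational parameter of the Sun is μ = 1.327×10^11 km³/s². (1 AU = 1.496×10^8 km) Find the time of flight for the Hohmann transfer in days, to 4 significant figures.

In km: r₁ = 0.902 × 1.496×10^8 = 1.349392×10^8 km; r₂ = 4.09 × 1.496×10^8 = 6.11864×10^8 km.
Semi-major axis of the transfer orbit: a_t = (1.349392×10^8 + 6.11864×10^8)/2 = 3.734016×10^8 km.
Transfer time t = π√(a_t³/μ) = π√((3.734016×10^8)³ / 1.327×10^11) = 6.2227×10^7 s.
Converting: 6.2227×10^7 s ÷ 86400 s/day = 720.2 days.

t = 720.2 days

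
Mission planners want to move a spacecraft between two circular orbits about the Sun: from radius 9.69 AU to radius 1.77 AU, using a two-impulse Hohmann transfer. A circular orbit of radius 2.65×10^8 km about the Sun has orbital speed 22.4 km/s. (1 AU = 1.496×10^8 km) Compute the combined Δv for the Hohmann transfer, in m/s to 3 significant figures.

Δv = 11000 m/s

From the circular-orbit relation v² = μ/r at r = 2.65×10^8 km: μ = v²r = (22.4)² × 2.65×10^8 = 1.32966×10^11 km³/s².
In km: r₁ = 9.69 × 1.496×10^8 = 1.449624×10^9 km; r₂ = 1.77 × 1.496×10^8 = 2.64792×10^8 km.
Semi-major axis of the transfer orbit: a_t = (1.449624×10^9 + 2.64792×10^8)/2 = 8.57208×10^8 km.
Circular speed at r₁: v₁ = √(μ/r₁) = √(1.32966×10^11/1.449624×10^9) = 9.577 km/s.
Transfer-orbit speed at r₁ (vis-viva): v_a = √[μ(2/r₁ − 1/a_t)] = 5.323 km/s.
First burn Δv₁ = |v_a − v₁| = 4.254 km/s.
At r₂, v₂ = √(μ/r₂) = 22.409 km/s.
Transfer-orbit speed at r₂: v_p = √[μ(2/r₂ − 1/a_t)] = 29.141 km/s.
Second burn Δv₂ = |v₂ − v_p| = 6.732 km/s.
Δv = Δv₁ + Δv₂ = 4.254 + 6.732 = 10.99 km/s.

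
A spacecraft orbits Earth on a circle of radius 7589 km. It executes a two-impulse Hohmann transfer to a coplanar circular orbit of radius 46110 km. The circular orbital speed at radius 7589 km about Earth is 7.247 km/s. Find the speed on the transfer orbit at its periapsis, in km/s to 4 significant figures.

v = 9.497 km/s

From the circular-orbit relation v² = μ/r at r = 7589 km: μ = v²r = (7.247)² × 7589 = 3.98567×10^5 km³/s².
Transfer-ellipse semi-major axis a_t = (r₁ + r₂)/2 = (7589 + 46110)/2 = 26849.5 km.
At periapsis, r = 7589 km.
Applying v² = μ(2/r − 1/a_t): v = 9.497 km/s.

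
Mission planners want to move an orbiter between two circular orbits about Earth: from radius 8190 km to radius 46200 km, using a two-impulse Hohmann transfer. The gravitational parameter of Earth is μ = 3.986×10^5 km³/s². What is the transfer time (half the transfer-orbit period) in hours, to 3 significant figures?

The Hohmann ellipse has a_t = (r₁ + r₂)/2 = 27195 km.
Transfer time t = π√(a_t³/μ) = π√((27195)³ / 3.986×10^5) = 22320 s.
Converting: 22320 s ÷ 3600 s/hour = 6.20 hours.

t = 6.20 hours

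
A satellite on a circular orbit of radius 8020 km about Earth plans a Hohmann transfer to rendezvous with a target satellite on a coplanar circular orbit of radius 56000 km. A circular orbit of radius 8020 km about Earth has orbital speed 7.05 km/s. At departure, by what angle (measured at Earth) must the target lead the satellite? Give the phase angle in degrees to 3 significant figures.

From the circular-orbit relation v² = μ/r at r = 8020 km: μ = v²r = (7.05)² × 8020 = 3.98614×10^5 km³/s².
Transfer-ellipse semi-major axis a_t = (r₁ + r₂)/2 = (8020 + 56000)/2 = 32010 km.
The half-period of the transfer ellipse is t = π√(a_t³/μ) = 28500 s.
Target angular speed ω₂ = √(μ/r₂³) = 4.764×10^-5 rad/s.
Angle swept by the target during transfer: ω₂·t = 1.3577 rad = 77.79°.
The satellite traverses 180° on the transfer ellipse, so the target must lead by 180° − 77.79° = 102°.

φ = 102°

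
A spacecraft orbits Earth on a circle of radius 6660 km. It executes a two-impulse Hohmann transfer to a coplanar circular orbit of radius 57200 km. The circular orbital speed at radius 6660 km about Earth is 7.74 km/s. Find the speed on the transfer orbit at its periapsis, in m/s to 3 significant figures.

From the circular-orbit relation v² = μ/r at r = 6660 km: μ = v²r = (7.74)² × 6660 = 3.98985×10^5 km³/s².
Transfer-ellipse semi-major axis a_t = (r₁ + r₂)/2 = (6660 + 57200)/2 = 31930 km.
At periapsis, r = 6660 km.
From the vis-viva equation, v = √[μ(2/r − 1/a_t)] = 10.36 km/s.

v = 10400 m/s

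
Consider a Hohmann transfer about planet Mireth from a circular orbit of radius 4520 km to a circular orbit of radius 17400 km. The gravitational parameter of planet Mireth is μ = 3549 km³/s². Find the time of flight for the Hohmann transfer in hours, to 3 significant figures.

t = 16.8 hours

Transfer-ellipse semi-major axis a_t = (r₁ + r₂)/2 = (4520 + 17400)/2 = 10960 km.
Transfer time t = π√(a_t³/μ) = π√((10960)³ / 3549) = 60510 s.
Converting: 60510 s ÷ 3600 s/hour = 16.8 hours.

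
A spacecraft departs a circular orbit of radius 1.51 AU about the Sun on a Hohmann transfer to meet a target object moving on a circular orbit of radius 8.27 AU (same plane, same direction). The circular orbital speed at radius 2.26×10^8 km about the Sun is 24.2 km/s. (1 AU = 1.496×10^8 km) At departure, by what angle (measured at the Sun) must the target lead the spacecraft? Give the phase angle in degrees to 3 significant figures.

φ = 98.2°

From the circular-orbit relation v² = μ/r at r = 2.26×10^8 km: μ = v²r = (24.2)² × 2.26×10^8 = 1.32355×10^11 km³/s².
In km: r₁ = 1.51 × 1.496×10^8 = 2.25896×10^8 km; r₂ = 8.27 × 1.496×10^8 = 1.237192×10^9 km.
The Hohmann ellipse has a_t = (r₁ + r₂)/2 = 7.31544×10^8 km.
The half-period of the transfer ellipse is t = π√(a_t³/μ) = 1.7086×10^8 s.
Target angular speed ω₂ = √(μ/r₂³) = 8.3601×10^-9 rad/s.
Angle swept by the target during transfer: ω₂·t = 1.4284 rad = 81.84°.
Arrival is 180° from departure on the ellipse, so φ = 180° − 81.84° = 98.2°.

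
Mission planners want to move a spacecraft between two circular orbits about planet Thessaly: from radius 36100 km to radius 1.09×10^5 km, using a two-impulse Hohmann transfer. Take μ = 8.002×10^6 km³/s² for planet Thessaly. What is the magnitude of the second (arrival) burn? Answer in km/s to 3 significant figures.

The Hohmann ellipse has a_t = (r₁ + r₂)/2 = 72550 km.
On the circular orbit at r = 1.090×10^5 km, v_c = √(μ/r) = 8.568 km/s.
Vis-viva on the transfer ellipse at r = 1.090×10^5 km gives v_t = √[μ(2/r − 1/a_t)] = 6.044 km/s.
Δv₂ = |v_t − v_c| = |6.044 − 8.568| = 2.524 km/s.

Δv₂ = 2.52 km/s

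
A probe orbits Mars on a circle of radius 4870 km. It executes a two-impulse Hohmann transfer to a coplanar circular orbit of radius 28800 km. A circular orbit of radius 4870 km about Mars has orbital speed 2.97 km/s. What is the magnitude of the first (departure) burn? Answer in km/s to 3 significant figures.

From the circular-orbit relation v² = μ/r at r = 4870 km: μ = v²r = (2.97)² × 4870 = 42957.8 km³/s².
The Hohmann ellipse has a_t = (r₁ + r₂)/2 = 16835 km.
Circular speed at r = 4870 km: v_c = √(μ/r) = 2.9700 km/s.
Transfer-orbit speed at the same r (vis-viva, a = a_t): v_t = √[μ(2/r − 1/a_t)] = 3.8846 km/s.
Δv₁ = |v_t − v_c| = |3.8846 − 2.9700| = 0.9146 km/s.

Δv₁ = 0.915 km/s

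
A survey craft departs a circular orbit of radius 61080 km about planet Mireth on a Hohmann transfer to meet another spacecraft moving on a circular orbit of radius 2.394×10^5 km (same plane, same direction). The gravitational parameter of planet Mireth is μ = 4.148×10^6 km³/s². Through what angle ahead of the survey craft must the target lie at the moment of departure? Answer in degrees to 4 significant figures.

The Hohmann ellipse has a_t = (r₁ + r₂)/2 = 1.5024×10^5 km.
The half-period of the transfer ellipse is t = π√(a_t³/μ) = 89827.4 s.
Target angular speed ω₂ = √(μ/r₂³) = 1.73873×10^-5 rad/s.
Angle swept by the target during transfer: ω₂·t = 1.5619 rad = 89.49°.
Arrival is 180° from departure on the ellipse, so φ = 180° − 89.49° = 90.51°.

φ = 90.51°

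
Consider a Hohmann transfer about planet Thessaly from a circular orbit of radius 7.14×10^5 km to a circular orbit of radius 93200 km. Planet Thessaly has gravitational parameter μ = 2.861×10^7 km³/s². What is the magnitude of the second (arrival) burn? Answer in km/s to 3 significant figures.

Δv₂ = 5.78 km/s

Transfer-ellipse semi-major axis a_t = (r₁ + r₂)/2 = (7.140×10^5 + 93200)/2 = 4.036×10^5 km.
Circular speed at r = 93200 km: v_c = √(μ/r) = 17.521 km/s.
Transfer-orbit speed at the same r (vis-viva, a = a_t): v_t = √[μ(2/r − 1/a_t)] = 23.304 km/s.
Δv₂ = |v_t − v_c| = |23.304 − 17.521| = 5.783 km/s.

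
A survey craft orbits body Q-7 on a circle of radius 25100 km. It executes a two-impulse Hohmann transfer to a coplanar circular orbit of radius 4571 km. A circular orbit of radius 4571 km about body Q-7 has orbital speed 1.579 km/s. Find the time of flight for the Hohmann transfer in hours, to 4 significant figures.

From the circular-orbit relation v² = μ/r at r = 4571 km: μ = v²r = (1.579)² × 4571 = 11396.6 km³/s².
Semi-major axis of the transfer orbit: a_t = (25100 + 4571)/2 = 14835.5 km.
By Kepler's third law the transfer-orbit period is T = 2π√(a_t³/μ), so t = T/2 = 53180 s.
Converting: 53180 s ÷ 3600 s/hour = 14.77 hours.

t = 14.77 hours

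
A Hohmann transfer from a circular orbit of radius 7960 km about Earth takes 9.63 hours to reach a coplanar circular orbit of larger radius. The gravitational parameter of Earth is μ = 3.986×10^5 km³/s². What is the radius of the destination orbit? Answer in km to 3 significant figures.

r₂ = 65000 km

Transfer time t = 9.63 hours = 34668 s, and t = π√(a_t³/μ).
So a_t = (μ t²/π²)^(1/3) = (3.986×10^5 × (34668)² / π²)^(1/3) = 36478 km.
Since a_t = (r₁ + r₂)/2, r₂ = 2a_t − r₁ = 2×36478 − 7960 = 64996 km.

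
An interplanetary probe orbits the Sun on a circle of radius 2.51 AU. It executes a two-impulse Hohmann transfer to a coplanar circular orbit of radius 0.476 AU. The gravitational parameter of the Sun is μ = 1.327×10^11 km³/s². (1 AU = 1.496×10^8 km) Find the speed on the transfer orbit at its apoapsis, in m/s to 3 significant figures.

v = 10600 m/s

In km: r₁ = 2.51 × 1.496×10^8 = 3.75496×10^8 km; r₂ = 0.476 × 1.496×10^8 = 7.12096×10^7 km.
Transfer-ellipse semi-major axis a_t = (r₁ + r₂)/2 = (3.75496×10^8 + 7.12096×10^7)/2 = 2.233528×10^8 km.
The apoapsis of the transfer ellipse is at r = 3.75496×10^8 km.
From the vis-viva equation, v = √[μ(2/r − 1/a_t)] = 10.61 km/s.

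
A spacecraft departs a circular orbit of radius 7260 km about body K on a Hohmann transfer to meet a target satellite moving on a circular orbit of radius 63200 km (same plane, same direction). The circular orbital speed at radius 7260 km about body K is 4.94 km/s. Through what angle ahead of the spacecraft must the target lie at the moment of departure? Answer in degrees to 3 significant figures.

From the circular-orbit relation v² = μ/r at r = 7260 km: μ = v²r = (4.94)² × 7260 = 1.77170×10^5 km³/s².
The Hohmann ellipse has a_t = (r₁ + r₂)/2 = 35230 km.
The half-period of the transfer ellipse is t = π√(a_t³/μ) = 49354 s.
The target's mean motion on its circular orbit is ω₂ = √(μ/r₂³) = 2.6492×10^-5 rad/s.
Angle swept by the target during transfer: ω₂·t = 1.3075 rad = 74.91°.
The spacecraft traverses 180° on the transfer ellipse, so the target must lead by 180° − 74.91° = 105°.

φ = 105°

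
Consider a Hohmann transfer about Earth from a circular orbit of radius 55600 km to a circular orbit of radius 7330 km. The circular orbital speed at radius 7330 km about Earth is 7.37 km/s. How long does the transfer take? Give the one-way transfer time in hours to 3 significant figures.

t = 7.72 hours

From the circular-orbit relation v² = μ/r at r = 7330 km: μ = v²r = (7.37)² × 7330 = 3.98143×10^5 km³/s².
The Hohmann ellipse has a_t = (r₁ + r₂)/2 = 31465 km.
Half the transfer-orbit period gives t = π√(a_t³/μ) = 27790 s.
Converting: 27790 s ÷ 3600 s/hour = 7.72 hours.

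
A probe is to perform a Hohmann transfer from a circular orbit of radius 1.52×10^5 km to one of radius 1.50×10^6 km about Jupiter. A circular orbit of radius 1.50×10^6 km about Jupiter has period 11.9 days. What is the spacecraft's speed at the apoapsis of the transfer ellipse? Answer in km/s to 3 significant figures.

v = 3.93 km/s

From Kepler's third law T² = 4π²r³/μ at r = 1.50×10^6 km, T = 11.9 days = 11.9 × 86400 s = 1.02816×10^6 s: μ = 4π²r³/T² = 1.26041×10^8 km³/s².
Semi-major axis of the transfer orbit: a_t = (1.520×10^5 + 1.500×10^6)/2 = 8.260×10^5 km.
The apoapsis of the transfer ellipse is at r = 1.500×10^6 km.
Applying v² = μ(2/r − 1/a_t): v = 3.932 km/s.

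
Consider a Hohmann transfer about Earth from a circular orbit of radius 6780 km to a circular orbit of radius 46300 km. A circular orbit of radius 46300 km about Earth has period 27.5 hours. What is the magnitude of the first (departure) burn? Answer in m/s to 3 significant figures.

Δv₁ = 2460 m/s

From Kepler's third law T² = 4π²r³/μ at r = 46300 km, T = 27.5 hours = 27.5 × 3600 s = 99000 s: μ = 4π²r³/T² = 3.99790×10^5 km³/s².
Transfer-ellipse semi-major axis a_t = (r₁ + r₂)/2 = (6780 + 46300)/2 = 26540 km.
Circular speed at r = 6780 km: v_c = √(μ/r) = 7.6789 km/s.
Vis-viva on the transfer ellipse at r = 6780 km gives v_t = √[μ(2/r − 1/a_t)] = 10.142 km/s.
Δv₁ = |v_t − v_c| = |10.142 − 7.6789| = 2.463 km/s.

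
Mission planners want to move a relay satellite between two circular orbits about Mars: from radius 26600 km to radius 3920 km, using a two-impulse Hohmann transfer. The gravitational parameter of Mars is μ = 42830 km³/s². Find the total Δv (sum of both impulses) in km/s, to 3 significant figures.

Transfer-ellipse semi-major axis a_t = (r₁ + r₂)/2 = (26600 + 3920)/2 = 15260 km.
Circular speed at r₁: v₁ = √(μ/r₁) = √(42830/26600) = 1.26892 km/s.
Transfer-orbit speed at r₁ (vis-viva equation): v_a = √[μ(2/r₁ − 1/a_t)] = 0.643130 km/s.
First burn Δv₁ = |v_a − v₁| = 0.62579 km/s.
At r₂, v₂ = √(μ/r₂) = 3.3055 km/s.
Transfer-orbit speed at r₂: v_p = √[μ(2/r₂ − 1/a_t)] = 4.3641 km/s.
Second burn Δv₂ = |v₂ − v_p| = 1.0586 km/s.
Total Δv = Δv₁ + Δv₂ = 1.684 km/s.

Δv = 1.68 km/s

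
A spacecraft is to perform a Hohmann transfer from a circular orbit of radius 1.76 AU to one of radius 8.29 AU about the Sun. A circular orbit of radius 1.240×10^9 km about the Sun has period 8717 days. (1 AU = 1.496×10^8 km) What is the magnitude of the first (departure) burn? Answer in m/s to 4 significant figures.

Δv₁ = 6385 m/s

From Kepler's third law T² = 4π²r³/μ at r = 1.240×10^9 km, T = 8717 days = 8717 × 86400 s = 7.531488×10^8 s: μ = 4π²r³/T² = 1.32698×10^11 km³/s².
In km: r₁ = 1.76 × 1.496×10^8 = 2.63296×10^8 km; r₂ = 8.29 × 1.496×10^8 = 1.240184×10^9 km.
The Hohmann ellipse has a_t = (r₁ + r₂)/2 = 7.5174×10^8 km.
Circular speed at r = 2.63296×10^8 km: v_c = √(μ/r) = 22.450 km/s.
Vis-viva on the transfer ellipse at r = 2.63296×10^8 km gives v_t = √[μ(2/r − 1/a_t)] = 28.835 km/s.
Δv₁ = |v_t − v_c| = |28.835 − 22.450| = 6.385 km/s.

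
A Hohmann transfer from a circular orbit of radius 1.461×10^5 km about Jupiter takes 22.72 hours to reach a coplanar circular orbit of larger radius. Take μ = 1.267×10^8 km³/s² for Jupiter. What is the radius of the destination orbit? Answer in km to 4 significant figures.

r₂ = 7.363×10^5 km

Transfer time t = 22.72 hours = 81792 s, and t = π√(a_t³/μ).
So a_t = (μ t²/π²)^(1/3) = (1.267×10^8 × (81792)² / π²)^(1/3) = 4.4120×10^5 km.
Since a_t = (r₁ + r₂)/2, r₂ = 2a_t − r₁ = 2×4.4120×10^5 − 1.461×10^5 = 7.363×10^5 km.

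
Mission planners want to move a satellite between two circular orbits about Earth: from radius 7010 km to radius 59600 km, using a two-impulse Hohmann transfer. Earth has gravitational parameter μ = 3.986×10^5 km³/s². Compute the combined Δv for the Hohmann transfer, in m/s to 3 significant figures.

Transfer-ellipse semi-major axis a_t = (r₁ + r₂)/2 = (7010 + 59600)/2 = 33305 km.
At r₁ the circular-orbit speed is v₁ = √(μ/r₁) = 7.54066 km/s.
On the transfer ellipse at r₁, vis-viva gives v_p = √[μ(2/r₁ − 1/a_t)] = 10.0874 km/s.
First burn Δv₁ = |v_p − v₁| = 2.5467 km/s.
At r₂, v₂ = √(μ/r₂) = 2.5861012 km/s.
Transfer-orbit speed at r₂: v_a = √[μ(2/r₂ − 1/a_t)] = 1.1864510 km/s.
Second burn Δv₂ = |v₂ − v_a| = 1.3997 km/s.
Total Δv = Δv₁ + Δv₂ = 3.946 km/s.

Δv = 3950 m/s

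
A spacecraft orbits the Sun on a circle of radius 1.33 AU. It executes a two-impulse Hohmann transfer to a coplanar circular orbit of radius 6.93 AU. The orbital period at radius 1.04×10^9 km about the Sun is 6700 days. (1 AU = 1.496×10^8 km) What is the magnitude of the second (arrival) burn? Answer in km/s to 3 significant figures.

From Kepler's third law T² = 4π²r³/μ at r = 1.04×10^9 km, T = 6700 days = 6700 × 86400 s = 5.7888×10^8 s: μ = 4π²r³/T² = 1.32520×10^11 km³/s².
In km: r₁ = 1.33 × 1.496×10^8 = 1.98968×10^8 km; r₂ = 6.93 × 1.496×10^8 = 1.036728×10^9 km.
Transfer-ellipse semi-major axis a_t = (r₁ + r₂)/2 = (1.98968×10^8 + 1.036728×10^9)/2 = 6.17848×10^8 km.
On the circular orbit at r = 1.036728×10^9 km, v_c = √(μ/r) = 11.306 km/s.
Vis-viva on the transfer ellipse at r = 1.036728×10^9 km gives v_t = √[μ(2/r − 1/a_t)] = 6.4159 km/s.
Δv₂ = |v_t − v_c| = |6.4159 − 11.306| = 4.890 km/s.

Δv₂ = 4.89 km/s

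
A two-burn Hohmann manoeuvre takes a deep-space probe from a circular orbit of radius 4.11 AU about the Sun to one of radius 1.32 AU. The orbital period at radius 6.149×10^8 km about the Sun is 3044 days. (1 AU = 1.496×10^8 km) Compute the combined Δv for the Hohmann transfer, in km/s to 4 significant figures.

Δv = 10.42 km/s

From Kepler's third law T² = 4π²r³/μ at r = 6.149×10^8 km, T = 3044 days = 3044 × 86400 s = 2.630016×10^8 s: μ = 4π²r³/T² = 1.32696×10^11 km³/s².
In km: r₁ = 4.11 × 1.496×10^8 = 6.14856×10^8 km; r₂ = 1.32 × 1.496×10^8 = 1.97472×10^8 km.
The Hohmann ellipse has a_t = (r₁ + r₂)/2 = 4.06164×10^8 km.
At r₁ the circular-orbit speed is v₁ = √(μ/r₁) = 14.6907 km/s.
On the transfer ellipse at r₁, vis-viva gives v_a = √[μ(2/r₁ − 1/a_t)] = 10.2434 km/s.
First burn Δv₁ = |v_a − v₁| = 4.447 km/s.
Circular speed at r₂: v₂ = √(μ/r₂) = 25.922 km/s.
Transfer-orbit speed at r₂: v_p = √[μ(2/r₂ − 1/a_t)] = 31.894 km/s.
Second burn Δv₂ = |v₂ − v_p| = 5.972 km/s.
Total Δv = Δv₁ + Δv₂ = 10.42 km/s.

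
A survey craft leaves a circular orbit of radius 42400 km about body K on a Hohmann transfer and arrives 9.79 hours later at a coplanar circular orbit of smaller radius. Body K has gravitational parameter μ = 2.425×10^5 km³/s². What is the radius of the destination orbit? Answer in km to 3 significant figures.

Transfer time t = 9.79 hours = 35244 s, and t = π√(a_t³/μ).
So a_t = (μ t²/π²)^(1/3) = (2.425×10^5 × (35244)² / π²)^(1/3) = 31251 km.
Since a_t = (r₁ + r₂)/2, r₂ = 2a_t − r₁ = 2×31251 − 42400 = 20102 km.

r₂ = 20100 km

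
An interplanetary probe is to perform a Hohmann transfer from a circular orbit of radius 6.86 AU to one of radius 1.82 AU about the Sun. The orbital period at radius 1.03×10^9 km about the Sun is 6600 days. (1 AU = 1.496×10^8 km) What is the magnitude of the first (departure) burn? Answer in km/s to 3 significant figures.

From Kepler's third law T² = 4π²r³/μ at r = 1.03×10^9 km, T = 6600 days = 6600 × 86400 s = 5.7024×10^8 s: μ = 4π²r³/T² = 1.32665×10^11 km³/s².
In km: r₁ = 6.86 × 1.496×10^8 = 1.026256×10^9 km; r₂ = 1.82 × 1.496×10^8 = 2.72272×10^8 km.
Transfer-ellipse semi-major axis a_t = (r₁ + r₂)/2 = (1.026256×10^9 + 2.72272×10^8)/2 = 6.49264×10^8 km.
On the circular orbit at r = 1.026256×10^9 km, v_c = √(μ/r) = 11.37 km/s.
Vis-viva on the transfer ellipse at r = 1.026256×10^9 km gives v_t = √[μ(2/r − 1/a_t)] = 7.363 km/s.
Δv₁ = |v_t − v_c| = |7.363 − 11.37| = 4.007 km/s.

Δv₁ = 4.01 km/s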